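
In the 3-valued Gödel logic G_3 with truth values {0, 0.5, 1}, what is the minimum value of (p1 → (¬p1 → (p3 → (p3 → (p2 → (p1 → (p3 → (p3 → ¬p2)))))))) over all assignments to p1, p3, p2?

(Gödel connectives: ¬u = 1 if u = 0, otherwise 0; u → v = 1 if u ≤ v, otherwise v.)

1.00

Every assignment gives 1. For instance at p1 = 0, p3 = 0, p2 = 0:
  ¬p1: Gödel ¬ of 0 = 1 (operand is 0)
  ¬p2: Gödel ¬ of 0 = 1 (operand is 0)
  (p3 → ¬p2): 0 ≤ 1, so result = 1
  (p3 → (p3 → ¬p2)): 0 ≤ 1, so result = 1
  (p1 → (p3 → (p3 → ¬p2))): 0 ≤ 1, so result = 1
  (p2 → (p1 → (p3 → (p3 → ¬p2)))): 0 ≤ 1, so result = 1
  (p3 → (p2 → (p1 → (p3 → (p3 → ¬p2))))): 0 ≤ 1, so result = 1
  (p3 → (p3 → (p2 → (p1 → (p3 → (p3 → ¬p2)))))): 0 ≤ 1, so result = 1
  (¬p1 → (p3 → (p3 → (p2 → (p1 → (p3 → (p3 → ¬p2))))))): 1 ≤ 1, so result = 1
  (p1 → (¬p1 → (p3 → (p3 → (p2 → (p1 → (p3 → (p3 → ¬p2)))))))): 0 ≤ 1, so result = 1
All 27 assignments give value 1 — the formula is a G_3-tautology.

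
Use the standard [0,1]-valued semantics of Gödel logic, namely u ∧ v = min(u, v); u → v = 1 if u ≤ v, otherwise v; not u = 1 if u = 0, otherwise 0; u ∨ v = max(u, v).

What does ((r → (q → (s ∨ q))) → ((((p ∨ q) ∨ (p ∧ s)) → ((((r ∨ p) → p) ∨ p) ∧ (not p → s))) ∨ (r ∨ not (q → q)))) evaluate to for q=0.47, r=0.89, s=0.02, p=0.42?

0.89

(s ∨ q) = max(0.02, 0.47) = 0.47
(q → (s ∨ q)): 0.47 ≤ 0.47, so result = 1
(r → (q → (s ∨ q))): 0.89 ≤ 1, so result = 1
(p ∨ q) = max(0.42, 0.47) = 0.47
(p ∧ s) = min(0.42, 0.02) = 0.02
((p ∨ q) ∨ (p ∧ s)) = max(0.47, 0.02) = 0.47
(r ∨ p) = max(0.89, 0.42) = 0.89
((r ∨ p) → p): 0.89 > 0.42, so result = 0.42
(((r ∨ p) → p) ∨ p) = max(0.42, 0.42) = 0.42
not p: Gödel ¬ of 0.42 = 0 (operand ≠ 0)
(not p → s): 0 ≤ 0.02, so result = 1
((((r ∨ p) → p) ∨ p) ∧ (not p → s)) = min(0.42, 1) = 0.42
(((p ∨ q) ∨ (p ∧ s)) → ((((r ∨ p) → p) ∨ p) ∧ (not p → s))): 0.47 > 0.42, so result = 0.42
(q → q): 0.47 ≤ 0.47, so result = 1
not (q → q): Gödel ¬ of 1 = 0 (operand ≠ 0)
(r ∨ not (q → q)) = max(0.89, 0) = 0.89
((((p ∨ q) ∨ (p ∧ s)) → ((((r ∨ p) → p) ∨ p) ∧ (not p → s))) ∨ (r ∨ not (q → q))) = max(0.42, 0.89) = 0.89
((r → (q → (s ∨ q))) → ((((p ∨ q) ∨ (p ∧ s)) → ((((r ∨ p) → p) ∨ p) ∧ (not p → s))) ∨ (r ∨ not (q → q)))): 1 > 0.89, so result = 0.89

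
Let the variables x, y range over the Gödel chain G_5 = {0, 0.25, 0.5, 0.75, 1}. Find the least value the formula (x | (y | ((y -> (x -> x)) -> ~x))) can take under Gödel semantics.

0.25

The minimum is attained at x = 0.25, y = 0:
  (x -> x): 0.25 ≤ 0.25, so result = 1
  (y -> (x -> x)): 0 ≤ 1, so result = 1
  ~x: Gödel ¬ of 0.25 = 0 (operand ≠ 0)
  ((y -> (x -> x)) -> ~x): 1 > 0, so result = 0
  (y | ((y -> (x -> x)) -> ~x)) = max(0, 0) = 0
  (x | (y | ((y -> (x -> x)) -> ~x))) = max(0.25, 0) = 0.25
Checking all 25 assignments confirms none give a value below 0.25.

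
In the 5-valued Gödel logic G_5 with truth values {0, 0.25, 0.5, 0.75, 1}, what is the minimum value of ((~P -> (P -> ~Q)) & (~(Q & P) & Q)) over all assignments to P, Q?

0.00

The minimum is attained at P = 0, Q = 0:
  ~P: Gödel ¬ of 0 = 1 (operand is 0)
  ~Q: Gödel ¬ of 0 = 1 (operand is 0)
  (P -> ~Q): 0 ≤ 1, so result = 1
  (~P -> (P -> ~Q)): 1 ≤ 1, so result = 1
  (Q & P) = min(0, 0) = 0
  ~(Q & P): Gödel ¬ of 0 = 1 (operand is 0)
  (~(Q & P) & Q) = min(1, 0) = 0
  ((~P -> (P -> ~Q)) & (~(Q & P) & Q)) = min(1, 0) = 0
Checking all 25 assignments confirms none give a value below 0.00.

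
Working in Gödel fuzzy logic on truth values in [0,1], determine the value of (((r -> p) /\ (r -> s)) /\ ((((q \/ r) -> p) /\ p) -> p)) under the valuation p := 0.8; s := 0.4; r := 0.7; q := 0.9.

(r -> p): 0.7 ≤ 0.8, so result = 1
(r -> s): 0.7 > 0.4, so result = 0.4
((r -> p) /\ (r -> s)) = min(1, 0.4) = 0.4
(q \/ r) = max(0.9, 0.7) = 0.9
((q \/ r) -> p): 0.9 > 0.8, so result = 0.8
(((q \/ r) -> p) /\ p) = min(0.8, 0.8) = 0.8
((((q \/ r) -> p) /\ p) -> p): 0.8 ≤ 0.8, so result = 1
(((r -> p) /\ (r -> s)) /\ ((((q \/ r) -> p) /\ p) -> p)) = min(0.4, 1) = 0.4

0.40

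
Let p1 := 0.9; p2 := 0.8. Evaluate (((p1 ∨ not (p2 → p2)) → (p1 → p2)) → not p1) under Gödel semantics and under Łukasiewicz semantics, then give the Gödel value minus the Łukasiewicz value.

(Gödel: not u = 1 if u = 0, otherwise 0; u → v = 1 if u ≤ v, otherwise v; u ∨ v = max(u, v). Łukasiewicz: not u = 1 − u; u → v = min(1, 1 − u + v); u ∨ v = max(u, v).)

Gödel evaluation:
  (p2 → p2): 0.8 ≤ 0.8, so result = 1
  not (p2 → p2): Gödel ¬ of 1 = 0 (operand ≠ 0)
  (p1 ∨ not (p2 → p2)) = max(0.9, 0) = 0.9
  (p1 → p2): 0.9 > 0.8, so result = 0.8
  ((p1 ∨ not (p2 → p2)) → (p1 → p2)): 0.9 > 0.8, so result = 0.8
  not p1: Gödel ¬ of 0.9 = 0 (operand ≠ 0)
  (((p1 ∨ not (p2 → p2)) → (p1 → p2)) → not p1): 0.8 > 0, so result = 0
  Gödel value = 0
Łukasiewicz evaluation:
  (p2 → p2): min(1, 1 − 0.8 + 0.8) = 1
  not (p2 → p2): Łukasiewicz ¬ gives 1 − 1 = 0
  (p1 ∨ not (p2 → p2)) = max(0.9, 0) = 0.9
  (p1 → p2): min(1, 1 − 0.9 + 0.8) = 0.9
  ((p1 ∨ not (p2 → p2)) → (p1 → p2)): min(1, 1 − 0.9 + 0.9) = 1
  not p1: Łukasiewicz ¬ gives 1 − 0.9 = 0.1
  (((p1 ∨ not (p2 → p2)) → (p1 → p2)) → not p1): min(1, 1 − 1 + 0.1) = 0.1
  Łukasiewicz value = 0.1
Difference: 0 − 0.1 = -0.10

-0.10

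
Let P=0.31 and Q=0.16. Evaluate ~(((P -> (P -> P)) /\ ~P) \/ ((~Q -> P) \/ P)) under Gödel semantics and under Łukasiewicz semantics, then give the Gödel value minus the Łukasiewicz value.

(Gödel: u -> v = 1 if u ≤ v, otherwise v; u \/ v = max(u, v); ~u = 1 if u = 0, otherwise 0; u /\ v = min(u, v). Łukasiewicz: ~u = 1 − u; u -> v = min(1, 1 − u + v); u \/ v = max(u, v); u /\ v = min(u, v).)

Gödel evaluation:
  (P -> P): 0.31 ≤ 0.31, so result = 1
  (P -> (P -> P)): 0.31 ≤ 1, so result = 1
  ~P: Gödel ¬ of 0.31 = 0 (operand ≠ 0)
  ((P -> (P -> P)) /\ ~P) = min(1, 0) = 0
  ~Q: Gödel ¬ of 0.16 = 0 (operand ≠ 0)
  (~Q -> P): 0 ≤ 0.31, so result = 1
  ((~Q -> P) \/ P) = max(1, 0.31) = 1
  (((P -> (P -> P)) /\ ~P) \/ ((~Q -> P) \/ P)) = max(0, 1) = 1
  ~(((P -> (P -> P)) /\ ~P) \/ ((~Q -> P) \/ P)): Gödel ¬ of 1 = 0 (operand ≠ 0)
  Gödel value = 0
Łukasiewicz evaluation:
  (P -> P): min(1, 1 − 0.31 + 0.31) = 1
  (P -> (P -> P)): min(1, 1 − 0.31 + 1) = 1
  ~P: Łukasiewicz ¬ gives 1 − 0.31 = 0.69
  ((P -> (P -> P)) /\ ~P) = min(1, 0.69) = 0.69
  ~Q: Łukasiewicz ¬ gives 1 − 0.16 = 0.84
  (~Q -> P): min(1, 1 − 0.84 + 0.31) = 0.47
  ((~Q -> P) \/ P) = max(0.47, 0.31) = 0.47
  (((P -> (P -> P)) /\ ~P) \/ ((~Q -> P) \/ P)) = max(0.69, 0.47) = 0.69
  ~(((P -> (P -> P)) /\ ~P) \/ ((~Q -> P) \/ P)): Łukasiewicz ¬ gives 1 − 0.69 = 0.31
  Łukasiewicz value = 0.31
Difference: 0 − 0.31 = -0.31

-0.31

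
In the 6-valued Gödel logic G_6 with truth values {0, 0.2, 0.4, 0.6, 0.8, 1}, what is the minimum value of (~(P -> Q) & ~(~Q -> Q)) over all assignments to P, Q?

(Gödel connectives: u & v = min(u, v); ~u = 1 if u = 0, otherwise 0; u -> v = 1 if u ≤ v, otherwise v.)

The minimum is attained at P = 0, Q = 0:
  (P -> Q): 0 ≤ 0, so result = 1
  ~(P -> Q): Gödel ¬ of 1 = 0 (operand ≠ 0)
  ~Q: Gödel ¬ of 0 = 1 (operand is 0)
  (~Q -> Q): 1 > 0, so result = 0
  ~(~Q -> Q): Gödel ¬ of 0 = 1 (operand is 0)
  (~(P -> Q) & ~(~Q -> Q)) = min(0, 1) = 0
Checking all 36 assignments confirms none give a value below 0.00.

0.00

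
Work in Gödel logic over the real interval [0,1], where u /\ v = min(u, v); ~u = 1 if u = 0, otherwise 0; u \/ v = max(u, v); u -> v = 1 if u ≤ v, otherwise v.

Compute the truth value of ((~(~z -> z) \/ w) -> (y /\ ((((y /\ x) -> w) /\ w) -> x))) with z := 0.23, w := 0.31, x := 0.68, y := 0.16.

~z: Gödel ¬ of 0.23 = 0 (operand ≠ 0)
(~z -> z): 0 ≤ 0.23, so result = 1
~(~z -> z): Gödel ¬ of 1 = 0 (operand ≠ 0)
(~(~z -> z) \/ w) = max(0, 0.31) = 0.31
(y /\ x) = min(0.16, 0.68) = 0.16
((y /\ x) -> w): 0.16 ≤ 0.31, so result = 1
(((y /\ x) -> w) /\ w) = min(1, 0.31) = 0.31
((((y /\ x) -> w) /\ w) -> x): 0.31 ≤ 0.68, so result = 1
(y /\ ((((y /\ x) -> w) /\ w) -> x)) = min(0.16, 1) = 0.16
((~(~z -> z) \/ w) -> (y /\ ((((y /\ x) -> w) /\ w) -> x))): 0.31 > 0.16, so result = 0.16

0.16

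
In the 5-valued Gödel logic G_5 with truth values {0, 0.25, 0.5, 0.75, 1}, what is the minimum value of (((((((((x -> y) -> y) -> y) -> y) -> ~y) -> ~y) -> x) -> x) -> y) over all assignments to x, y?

The minimum is attained at x = 0, y = 0:
  (x -> y): 0 ≤ 0, so result = 1
  ((x -> y) -> y): 1 > 0, so result = 0
  (((x -> y) -> y) -> y): 0 ≤ 0, so result = 1
  ((((x -> y) -> y) -> y) -> y): 1 > 0, so result = 0
  ~y: Gödel ¬ of 0 = 1 (operand is 0)
  (((((x -> y) -> y) -> y) -> y) -> ~y): 0 ≤ 1, so result = 1
  ~y: Gödel ¬ of 0 = 1 (operand is 0)
  ((((((x -> y) -> y) -> y) -> y) -> ~y) -> ~y): 1 ≤ 1, so result = 1
  (((((((x -> y) -> y) -> y) -> y) -> ~y) -> ~y) -> x): 1 > 0, so result = 0
  ((((((((x -> y) -> y) -> y) -> y) -> ~y) -> ~y) -> x) -> x): 0 ≤ 0, so result = 1
  (((((((((x -> y) -> y) -> y) -> y) -> ~y) -> ~y) -> x) -> x) -> y): 1 > 0, so result = 0
Checking all 25 assignments confirms none give a value below 0.00.

0.00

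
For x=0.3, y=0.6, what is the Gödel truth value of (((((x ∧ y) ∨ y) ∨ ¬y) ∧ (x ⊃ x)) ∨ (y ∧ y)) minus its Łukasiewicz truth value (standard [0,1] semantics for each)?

Gödel evaluation:
  (x ∧ y) = min(0.3, 0.6) = 0.3
  ((x ∧ y) ∨ y) = max(0.3, 0.6) = 0.6
  ¬y: Gödel ¬ of 0.6 = 0 (operand ≠ 0)
  (((x ∧ y) ∨ y) ∨ ¬y) = max(0.6, 0) = 0.6
  (x ⊃ x): 0.3 ≤ 0.3, so result = 1
  ((((x ∧ y) ∨ y) ∨ ¬y) ∧ (x ⊃ x)) = min(0.6, 1) = 0.6
  (y ∧ y) = min(0.6, 0.6) = 0.6
  (((((x ∧ y) ∨ y) ∨ ¬y) ∧ (x ⊃ x)) ∨ (y ∧ y)) = max(0.6, 0.6) = 0.6
  Gödel value = 0.6
Łukasiewicz evaluation:
  (x ∧ y) = min(0.3, 0.6) = 0.3
  ((x ∧ y) ∨ y) = max(0.3, 0.6) = 0.6
  ¬y: Łukasiewicz ¬ gives 1 − 0.6 = 0.4
  (((x ∧ y) ∨ y) ∨ ¬y) = max(0.6, 0.4) = 0.6
  (x ⊃ x): min(1, 1 − 0.3 + 0.3) = 1
  ((((x ∧ y) ∨ y) ∨ ¬y) ∧ (x ⊃ x)) = min(0.6, 1) = 0.6
  (y ∧ y) = min(0.6, 0.6) = 0.6
  (((((x ∧ y) ∨ y) ∨ ¬y) ∧ (x ⊃ x)) ∨ (y ∧ y)) = max(0.6, 0.6) = 0.6
  Łukasiewicz value = 0.6
Difference: 0.6 − 0.6 = 0.00

0.00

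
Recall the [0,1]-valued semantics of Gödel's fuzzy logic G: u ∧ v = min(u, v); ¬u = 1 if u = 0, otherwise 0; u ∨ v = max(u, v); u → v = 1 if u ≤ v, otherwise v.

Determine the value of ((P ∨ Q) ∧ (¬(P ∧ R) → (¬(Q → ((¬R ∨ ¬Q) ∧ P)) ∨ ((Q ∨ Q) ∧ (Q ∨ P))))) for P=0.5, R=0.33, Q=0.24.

0.50

(P ∨ Q) = max(0.5, 0.24) = 0.5
(P ∧ R) = min(0.5, 0.33) = 0.33
¬(P ∧ R): Gödel ¬ of 0.33 = 0 (operand ≠ 0)
¬R: Gödel ¬ of 0.33 = 0 (operand ≠ 0)
¬Q: Gödel ¬ of 0.24 = 0 (operand ≠ 0)
(¬R ∨ ¬Q) = max(0, 0) = 0
((¬R ∨ ¬Q) ∧ P) = min(0, 0.5) = 0
(Q → ((¬R ∨ ¬Q) ∧ P)): 0.24 > 0, so result = 0
¬(Q → ((¬R ∨ ¬Q) ∧ P)): Gödel ¬ of 0 = 1 (operand is 0)
(Q ∨ Q) = max(0.24, 0.24) = 0.24
(Q ∨ P) = max(0.24, 0.5) = 0.5
((Q ∨ Q) ∧ (Q ∨ P)) = min(0.24, 0.5) = 0.24
(¬(Q → ((¬R ∨ ¬Q) ∧ P)) ∨ ((Q ∨ Q) ∧ (Q ∨ P))) = max(1, 0.24) = 1
(¬(P ∧ R) → (¬(Q → ((¬R ∨ ¬Q) ∧ P)) ∨ ((Q ∨ Q) ∧ (Q ∨ P)))): 0 ≤ 1, so result = 1
((P ∨ Q) ∧ (¬(P ∧ R) → (¬(Q → ((¬R ∨ ¬Q) ∧ P)) ∨ ((Q ∨ Q) ∧ (Q ∨ P))))) = min(0.5, 1) = 0.5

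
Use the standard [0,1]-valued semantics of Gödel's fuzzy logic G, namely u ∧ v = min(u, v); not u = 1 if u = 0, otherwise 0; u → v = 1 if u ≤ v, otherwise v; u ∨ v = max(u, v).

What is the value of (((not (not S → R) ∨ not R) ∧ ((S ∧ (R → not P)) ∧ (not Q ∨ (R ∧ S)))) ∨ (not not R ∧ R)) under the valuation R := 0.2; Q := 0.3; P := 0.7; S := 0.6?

not S: Gödel ¬ of 0.6 = 0 (operand ≠ 0)
(not S → R): 0 ≤ 0.2, so result = 1
not (not S → R): Gödel ¬ of 1 = 0 (operand ≠ 0)
not R: Gödel ¬ of 0.2 = 0 (operand ≠ 0)
(not (not S → R) ∨ not R) = max(0, 0) = 0
not P: Gödel ¬ of 0.7 = 0 (operand ≠ 0)
(R → not P): 0.2 > 0, so result = 0
(S ∧ (R → not P)) = min(0.6, 0) = 0
not Q: Gödel ¬ of 0.3 = 0 (operand ≠ 0)
(R ∧ S) = min(0.2, 0.6) = 0.2
(not Q ∨ (R ∧ S)) = max(0, 0.2) = 0.2
((S ∧ (R → not P)) ∧ (not Q ∨ (R ∧ S))) = min(0, 0.2) = 0
((not (not S → R) ∨ not R) ∧ ((S ∧ (R → not P)) ∧ (not Q ∨ (R ∧ S)))) = min(0, 0) = 0
not R: Gödel ¬ of 0.2 = 0 (operand ≠ 0)
not not R: Gödel ¬ of 0 = 1 (operand is 0)
(not not R ∧ R) = min(1, 0.2) = 0.2
(((not (not S → R) ∨ not R) ∧ ((S ∧ (R → not P)) ∧ (not Q ∨ (R ∧ S)))) ∨ (not not R ∧ R)) = max(0, 0.2) = 0.2

0.20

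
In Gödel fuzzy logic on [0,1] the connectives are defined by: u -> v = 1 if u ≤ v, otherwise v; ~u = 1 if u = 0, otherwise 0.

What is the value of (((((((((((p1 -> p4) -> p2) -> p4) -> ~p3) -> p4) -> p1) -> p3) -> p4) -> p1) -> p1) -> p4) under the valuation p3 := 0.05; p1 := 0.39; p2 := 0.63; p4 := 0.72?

0.72

(p1 -> p4): 0.39 ≤ 0.72, so result = 1
((p1 -> p4) -> p2): 1 > 0.63, so result = 0.63
(((p1 -> p4) -> p2) -> p4): 0.63 ≤ 0.72, so result = 1
~p3: Gödel ¬ of 0.05 = 0 (operand ≠ 0)
((((p1 -> p4) -> p2) -> p4) -> ~p3): 1 > 0, so result = 0
(((((p1 -> p4) -> p2) -> p4) -> ~p3) -> p4): 0 ≤ 0.72, so result = 1
((((((p1 -> p4) -> p2) -> p4) -> ~p3) -> p4) -> p1): 1 > 0.39, so result = 0.39
(((((((p1 -> p4) -> p2) -> p4) -> ~p3) -> p4) -> p1) -> p3): 0.39 > 0.05, so result = 0.05
((((((((p1 -> p4) -> p2) -> p4) -> ~p3) -> p4) -> p1) -> p3) -> p4): 0.05 ≤ 0.72, so result = 1
(((((((((p1 -> p4) -> p2) -> p4) -> ~p3) -> p4) -> p1) -> p3) -> p4) -> p1): 1 > 0.39, so result = 0.39
((((((((((p1 -> p4) -> p2) -> p4) -> ~p3) -> p4) -> p1) -> p3) -> p4) -> p1) -> p1): 0.39 ≤ 0.39, so result = 1
(((((((((((p1 -> p4) -> p2) -> p4) -> ~p3) -> p4) -> p1) -> p3) -> p4) -> p1) -> p1) -> p4): 1 > 0.72, so result = 0.72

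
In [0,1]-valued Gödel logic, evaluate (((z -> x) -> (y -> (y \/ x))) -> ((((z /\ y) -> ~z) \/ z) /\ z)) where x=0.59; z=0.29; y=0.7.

(z -> x): 0.29 ≤ 0.59, so result = 1
(y \/ x) = max(0.7, 0.59) = 0.7
(y -> (y \/ x)): 0.7 ≤ 0.7, so result = 1
((z -> x) -> (y -> (y \/ x))): 1 ≤ 1, so result = 1
(z /\ y) = min(0.29, 0.7) = 0.29
~z: Gödel ¬ of 0.29 = 0 (operand ≠ 0)
((z /\ y) -> ~z): 0.29 > 0, so result = 0
(((z /\ y) -> ~z) \/ z) = max(0, 0.29) = 0.29
((((z /\ y) -> ~z) \/ z) /\ z) = min(0.29, 0.29) = 0.29
(((z -> x) -> (y -> (y \/ x))) -> ((((z /\ y) -> ~z) \/ z) /\ z)): 1 > 0.29, so result = 0.29

0.29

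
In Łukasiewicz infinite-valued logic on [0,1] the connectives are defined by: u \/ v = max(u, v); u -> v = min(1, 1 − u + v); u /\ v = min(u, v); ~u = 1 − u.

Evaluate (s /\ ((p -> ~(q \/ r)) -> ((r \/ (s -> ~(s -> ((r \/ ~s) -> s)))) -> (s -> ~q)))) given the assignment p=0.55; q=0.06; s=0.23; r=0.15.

0.23

(q \/ r) = max(0.06, 0.15) = 0.15
~(q \/ r): Łukasiewicz ¬ gives 1 − 0.15 = 0.85
(p -> ~(q \/ r)): min(1, 1 − 0.55 + 0.85) = 1
~s: Łukasiewicz ¬ gives 1 − 0.23 = 0.77
(r \/ ~s) = max(0.15, 0.77) = 0.77
((r \/ ~s) -> s): min(1, 1 − 0.77 + 0.23) = 0.46
(s -> ((r \/ ~s) -> s)): min(1, 1 − 0.23 + 0.46) = 1
~(s -> ((r \/ ~s) -> s)): Łukasiewicz ¬ gives 1 − 1 = 0
(s -> ~(s -> ((r \/ ~s) -> s))): min(1, 1 − 0.23 + 0) = 0.77
(r \/ (s -> ~(s -> ((r \/ ~s) -> s)))) = max(0.15, 0.77) = 0.77
~q: Łukasiewicz ¬ gives 1 − 0.06 = 0.94
(s -> ~q): min(1, 1 − 0.23 + 0.94) = 1
((r \/ (s -> ~(s -> ((r \/ ~s) -> s)))) -> (s -> ~q)): min(1, 1 − 0.77 + 1) = 1
((p -> ~(q \/ r)) -> ((r \/ (s -> ~(s -> ((r \/ ~s) -> s)))) -> (s -> ~q))): min(1, 1 − 1 + 1) = 1
(s /\ ((p -> ~(q \/ r)) -> ((r \/ (s -> ~(s -> ((r \/ ~s) -> s)))) -> (s -> ~q)))) = min(0.23, 1) = 0.23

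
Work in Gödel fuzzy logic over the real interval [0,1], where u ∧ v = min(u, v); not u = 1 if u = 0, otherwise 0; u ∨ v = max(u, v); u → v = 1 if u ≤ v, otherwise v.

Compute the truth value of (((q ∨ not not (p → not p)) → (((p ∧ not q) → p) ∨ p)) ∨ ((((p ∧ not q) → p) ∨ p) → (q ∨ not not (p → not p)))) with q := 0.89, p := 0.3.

1.00

not p: Gödel ¬ of 0.3 = 0 (operand ≠ 0)
(p → not p): 0.3 > 0, so result = 0
not (p → not p): Gödel ¬ of 0 = 1 (operand is 0)
not not (p → not p): Gödel ¬ of 1 = 0 (operand ≠ 0)
(q ∨ not not (p → not p)) = max(0.89, 0) = 0.89
not q: Gödel ¬ of 0.89 = 0 (operand ≠ 0)
(p ∧ not q) = min(0.3, 0) = 0
((p ∧ not q) → p): 0 ≤ 0.3, so result = 1
(((p ∧ not q) → p) ∨ p) = max(1, 0.3) = 1
((q ∨ not not (p → not p)) → (((p ∧ not q) → p) ∨ p)): 0.89 ≤ 1, so result = 1
not q: Gödel ¬ of 0.89 = 0 (operand ≠ 0)
(p ∧ not q) = min(0.3, 0) = 0
((p ∧ not q) → p): 0 ≤ 0.3, so result = 1
(((p ∧ not q) → p) ∨ p) = max(1, 0.3) = 1
not p: Gödel ¬ of 0.3 = 0 (operand ≠ 0)
(p → not p): 0.3 > 0, so result = 0
not (p → not p): Gödel ¬ of 0 = 1 (operand is 0)
not not (p → not p): Gödel ¬ of 1 = 0 (operand ≠ 0)
(q ∨ not not (p → not p)) = max(0.89, 0) = 0.89
((((p ∧ not q) → p) ∨ p) → (q ∨ not not (p → not p))): 1 > 0.89, so result = 0.89
(((q ∨ not not (p → not p)) → (((p ∧ not q) → p) ∨ p)) ∨ ((((p ∧ not q) → p) ∨ p) → (q ∨ not not (p → not p)))) = max(1, 0.89) = 1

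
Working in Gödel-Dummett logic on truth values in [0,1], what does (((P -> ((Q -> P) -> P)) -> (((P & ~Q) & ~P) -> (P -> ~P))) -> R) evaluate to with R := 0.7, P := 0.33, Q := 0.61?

(Q -> P): 0.61 > 0.33, so result = 0.33
((Q -> P) -> P): 0.33 ≤ 0.33, so result = 1
(P -> ((Q -> P) -> P)): 0.33 ≤ 1, so result = 1
~Q: Gödel ¬ of 0.61 = 0 (operand ≠ 0)
(P & ~Q) = min(0.33, 0) = 0
~P: Gödel ¬ of 0.33 = 0 (operand ≠ 0)
((P & ~Q) & ~P) = min(0, 0) = 0
~P: Gödel ¬ of 0.33 = 0 (operand ≠ 0)
(P -> ~P): 0.33 > 0, so result = 0
(((P & ~Q) & ~P) -> (P -> ~P)): 0 ≤ 0, so result = 1
((P -> ((Q -> P) -> P)) -> (((P & ~Q) & ~P) -> (P -> ~P))): 1 ≤ 1, so result = 1
(((P -> ((Q -> P) -> P)) -> (((P & ~Q) & ~P) -> (P -> ~P))) -> R): 1 > 0.7, so result = 0.7

0.70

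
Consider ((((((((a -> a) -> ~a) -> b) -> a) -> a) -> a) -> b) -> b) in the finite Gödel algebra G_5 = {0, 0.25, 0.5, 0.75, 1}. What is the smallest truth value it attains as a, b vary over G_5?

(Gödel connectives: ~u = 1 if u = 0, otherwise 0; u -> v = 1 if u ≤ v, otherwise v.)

The minimum is attained at a = 0, b = 0.25:
  (a -> a): 0 ≤ 0, so result = 1
  ~a: Gödel ¬ of 0 = 1 (operand is 0)
  ((a -> a) -> ~a): 1 ≤ 1, so result = 1
  (((a -> a) -> ~a) -> b): 1 > 0.25, so result = 0.25
  ((((a -> a) -> ~a) -> b) -> a): 0.25 > 0, so result = 0
  (((((a -> a) -> ~a) -> b) -> a) -> a): 0 ≤ 0, so result = 1
  ((((((a -> a) -> ~a) -> b) -> a) -> a) -> a): 1 > 0, so result = 0
  (((((((a -> a) -> ~a) -> b) -> a) -> a) -> a) -> b): 0 ≤ 0.25, so result = 1
  ((((((((a -> a) -> ~a) -> b) -> a) -> a) -> a) -> b) -> b): 1 > 0.25, so result = 0.25
Checking all 25 assignments confirms none give a value below 0.25.

0.25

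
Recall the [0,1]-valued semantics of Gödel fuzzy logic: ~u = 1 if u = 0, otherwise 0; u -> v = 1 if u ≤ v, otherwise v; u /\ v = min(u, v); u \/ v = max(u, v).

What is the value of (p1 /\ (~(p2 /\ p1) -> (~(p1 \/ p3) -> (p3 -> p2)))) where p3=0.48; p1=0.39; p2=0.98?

(p2 /\ p1) = min(0.98, 0.39) = 0.39
~(p2 /\ p1): Gödel ¬ of 0.39 = 0 (operand ≠ 0)
(p1 \/ p3) = max(0.39, 0.48) = 0.48
~(p1 \/ p3): Gödel ¬ of 0.48 = 0 (operand ≠ 0)
(p3 -> p2): 0.48 ≤ 0.98, so result = 1
(~(p1 \/ p3) -> (p3 -> p2)): 0 ≤ 1, so result = 1
(~(p2 /\ p1) -> (~(p1 \/ p3) -> (p3 -> p2))): 0 ≤ 1, so result = 1
(p1 /\ (~(p2 /\ p1) -> (~(p1 \/ p3) -> (p3 -> p2)))) = min(0.39, 1) = 0.39

0.39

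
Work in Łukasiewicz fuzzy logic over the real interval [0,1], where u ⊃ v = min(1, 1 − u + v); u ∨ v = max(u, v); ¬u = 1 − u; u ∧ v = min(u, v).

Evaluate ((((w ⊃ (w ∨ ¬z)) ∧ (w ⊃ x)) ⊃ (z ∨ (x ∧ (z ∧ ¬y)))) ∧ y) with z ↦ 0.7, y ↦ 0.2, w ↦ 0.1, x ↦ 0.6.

0.20

¬z: Łukasiewicz ¬ gives 1 − 0.7 = 0.3
(w ∨ ¬z) = max(0.1, 0.3) = 0.3
(w ⊃ (w ∨ ¬z)): min(1, 1 − 0.1 + 0.3) = 1
(w ⊃ x): min(1, 1 − 0.1 + 0.6) = 1
((w ⊃ (w ∨ ¬z)) ∧ (w ⊃ x)) = min(1, 1) = 1
¬y: Łukasiewicz ¬ gives 1 − 0.2 = 0.8
(z ∧ ¬y) = min(0.7, 0.8) = 0.7
(x ∧ (z ∧ ¬y)) = min(0.6, 0.7) = 0.6
(z ∨ (x ∧ (z ∧ ¬y))) = max(0.7, 0.6) = 0.7
(((w ⊃ (w ∨ ¬z)) ∧ (w ⊃ x)) ⊃ (z ∨ (x ∧ (z ∧ ¬y)))): min(1, 1 − 1 + 0.7) = 0.7
((((w ⊃ (w ∨ ¬z)) ∧ (w ⊃ x)) ⊃ (z ∨ (x ∧ (z ∧ ¬y)))) ∧ y) = min(0.7, 0.2) = 0.2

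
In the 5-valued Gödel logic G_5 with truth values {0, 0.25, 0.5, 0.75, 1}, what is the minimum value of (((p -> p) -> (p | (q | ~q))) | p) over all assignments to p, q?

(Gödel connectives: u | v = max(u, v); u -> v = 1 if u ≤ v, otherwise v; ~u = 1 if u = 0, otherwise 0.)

The minimum is attained at p = 0, q = 0.25:
  (p -> p): 0 ≤ 0, so result = 1
  ~q: Gödel ¬ of 0.25 = 0 (operand ≠ 0)
  (q | ~q) = max(0.25, 0) = 0.25
  (p | (q | ~q)) = max(0, 0.25) = 0.25
  ((p -> p) -> (p | (q | ~q))): 1 > 0.25, so result = 0.25
  (((p -> p) -> (p | (q | ~q))) | p) = max(0.25, 0) = 0.25
Checking all 25 assignments confirms none give a value below 0.25.

0.25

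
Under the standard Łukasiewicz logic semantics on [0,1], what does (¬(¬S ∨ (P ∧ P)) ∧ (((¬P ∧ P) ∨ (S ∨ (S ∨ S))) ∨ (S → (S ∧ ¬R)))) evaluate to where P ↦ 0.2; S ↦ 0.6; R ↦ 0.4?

¬S: Łukasiewicz ¬ gives 1 − 0.6 = 0.4
(P ∧ P) = min(0.2, 0.2) = 0.2
(¬S ∨ (P ∧ P)) = max(0.4, 0.2) = 0.4
¬(¬S ∨ (P ∧ P)): Łukasiewicz ¬ gives 1 − 0.4 = 0.6
¬P: Łukasiewicz ¬ gives 1 − 0.2 = 0.8
(¬P ∧ P) = min(0.8, 0.2) = 0.2
(S ∨ S) = max(0.6, 0.6) = 0.6
(S ∨ (S ∨ S)) = max(0.6, 0.6) = 0.6
((¬P ∧ P) ∨ (S ∨ (S ∨ S))) = max(0.2, 0.6) = 0.6
¬R: Łukasiewicz ¬ gives 1 − 0.4 = 0.6
(S ∧ ¬R) = min(0.6, 0.6) = 0.6
(S → (S ∧ ¬R)): min(1, 1 − 0.6 + 0.6) = 1
(((¬P ∧ P) ∨ (S ∨ (S ∨ S))) ∨ (S → (S ∧ ¬R))) = max(0.6, 1) = 1
(¬(¬S ∨ (P ∧ P)) ∧ (((¬P ∧ P) ∨ (S ∨ (S ∨ S))) ∨ (S → (S ∧ ¬R)))) = min(0.6, 1) = 0.6

0.60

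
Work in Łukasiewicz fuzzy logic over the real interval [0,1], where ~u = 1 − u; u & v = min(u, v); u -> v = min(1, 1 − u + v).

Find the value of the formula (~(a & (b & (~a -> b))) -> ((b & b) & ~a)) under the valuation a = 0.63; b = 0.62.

~a: Łukasiewicz ¬ gives 1 − 0.63 = 0.37
(~a -> b): min(1, 1 − 0.37 + 0.62) = 1
(b & (~a -> b)) = min(0.62, 1) = 0.62
(a & (b & (~a -> b))) = min(0.63, 0.62) = 0.62
~(a & (b & (~a -> b))): Łukasiewicz ¬ gives 1 − 0.62 = 0.38
(b & b) = min(0.62, 0.62) = 0.62
~a: Łukasiewicz ¬ gives 1 − 0.63 = 0.37
((b & b) & ~a) = min(0.62, 0.37) = 0.37
(~(a & (b & (~a -> b))) -> ((b & b) & ~a)): min(1, 1 − 0.38 + 0.37) = 0.99

0.99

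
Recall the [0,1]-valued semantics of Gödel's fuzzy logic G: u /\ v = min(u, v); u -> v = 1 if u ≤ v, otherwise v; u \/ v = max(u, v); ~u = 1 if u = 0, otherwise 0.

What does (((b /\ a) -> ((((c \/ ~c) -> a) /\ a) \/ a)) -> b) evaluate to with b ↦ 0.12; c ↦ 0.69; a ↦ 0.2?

(b /\ a) = min(0.12, 0.2) = 0.12
~c: Gödel ¬ of 0.69 = 0 (operand ≠ 0)
(c \/ ~c) = max(0.69, 0) = 0.69
((c \/ ~c) -> a): 0.69 > 0.2, so result = 0.2
(((c \/ ~c) -> a) /\ a) = min(0.2, 0.2) = 0.2
((((c \/ ~c) -> a) /\ a) \/ a) = max(0.2, 0.2) = 0.2
((b /\ a) -> ((((c \/ ~c) -> a) /\ a) \/ a)): 0.12 ≤ 0.2, so result = 1
(((b /\ a) -> ((((c \/ ~c) -> a) /\ a) \/ a)) -> b): 1 > 0.12, so result = 0.12

0.12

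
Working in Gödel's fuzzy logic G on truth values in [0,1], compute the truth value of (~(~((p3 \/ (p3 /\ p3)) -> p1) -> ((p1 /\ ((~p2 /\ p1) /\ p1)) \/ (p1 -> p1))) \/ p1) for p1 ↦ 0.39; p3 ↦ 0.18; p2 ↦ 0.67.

(p3 /\ p3) = min(0.18, 0.18) = 0.18
(p3 \/ (p3 /\ p3)) = max(0.18, 0.18) = 0.18
((p3 \/ (p3 /\ p3)) -> p1): 0.18 ≤ 0.39, so result = 1
~((p3 \/ (p3 /\ p3)) -> p1): Gödel ¬ of 1 = 0 (operand ≠ 0)
~p2: Gödel ¬ of 0.67 = 0 (operand ≠ 0)
(~p2 /\ p1) = min(0, 0.39) = 0
((~p2 /\ p1) /\ p1) = min(0, 0.39) = 0
(p1 /\ ((~p2 /\ p1) /\ p1)) = min(0.39, 0) = 0
(p1 -> p1): 0.39 ≤ 0.39, so result = 1
((p1 /\ ((~p2 /\ p1) /\ p1)) \/ (p1 -> p1)) = max(0, 1) = 1
(~((p3 \/ (p3 /\ p3)) -> p1) -> ((p1 /\ ((~p2 /\ p1) /\ p1)) \/ (p1 -> p1))): 0 ≤ 1, so result = 1
~(~((p3 \/ (p3 /\ p3)) -> p1) -> ((p1 /\ ((~p2 /\ p1) /\ p1)) \/ (p1 -> p1))): Gödel ¬ of 1 = 0 (operand ≠ 0)
(~(~((p3 \/ (p3 /\ p3)) -> p1) -> ((p1 /\ ((~p2 /\ p1) /\ p1)) \/ (p1 -> p1))) \/ p1) = max(0, 0.39) = 0.39

0.39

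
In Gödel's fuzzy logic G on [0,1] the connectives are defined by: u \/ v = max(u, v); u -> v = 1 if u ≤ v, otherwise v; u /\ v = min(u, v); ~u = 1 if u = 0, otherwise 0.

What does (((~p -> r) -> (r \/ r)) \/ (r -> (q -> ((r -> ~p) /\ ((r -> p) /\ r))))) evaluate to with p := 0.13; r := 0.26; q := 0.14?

~p: Gödel ¬ of 0.13 = 0 (operand ≠ 0)
(~p -> r): 0 ≤ 0.26, so result = 1
(r \/ r) = max(0.26, 0.26) = 0.26
((~p -> r) -> (r \/ r)): 1 > 0.26, so result = 0.26
~p: Gödel ¬ of 0.13 = 0 (operand ≠ 0)
(r -> ~p): 0.26 > 0, so result = 0
(r -> p): 0.26 > 0.13, so result = 0.13
((r -> p) /\ r) = min(0.13, 0.26) = 0.13
((r -> ~p) /\ ((r -> p) /\ r)) = min(0, 0.13) = 0
(q -> ((r -> ~p) /\ ((r -> p) /\ r))): 0.14 > 0, so result = 0
(r -> (q -> ((r -> ~p) /\ ((r -> p) /\ r)))): 0.26 > 0, so result = 0
(((~p -> r) -> (r \/ r)) \/ (r -> (q -> ((r -> ~p) /\ ((r -> p) /\ r))))) = max(0.26, 0) = 0.26

0.26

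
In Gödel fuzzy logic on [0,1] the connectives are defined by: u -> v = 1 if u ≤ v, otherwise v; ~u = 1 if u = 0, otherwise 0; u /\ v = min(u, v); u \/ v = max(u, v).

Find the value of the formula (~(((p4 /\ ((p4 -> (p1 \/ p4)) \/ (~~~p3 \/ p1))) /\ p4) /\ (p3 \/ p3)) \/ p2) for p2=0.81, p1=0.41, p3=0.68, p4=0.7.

0.81

(p1 \/ p4) = max(0.41, 0.7) = 0.7
(p4 -> (p1 \/ p4)): 0.7 ≤ 0.7, so result = 1
~p3: Gödel ¬ of 0.68 = 0 (operand ≠ 0)
~~p3: Gödel ¬ of 0 = 1 (operand is 0)
~~~p3: Gödel ¬ of 1 = 0 (operand ≠ 0)
(~~~p3 \/ p1) = max(0, 0.41) = 0.41
((p4 -> (p1 \/ p4)) \/ (~~~p3 \/ p1)) = max(1, 0.41) = 1
(p4 /\ ((p4 -> (p1 \/ p4)) \/ (~~~p3 \/ p1))) = min(0.7, 1) = 0.7
((p4 /\ ((p4 -> (p1 \/ p4)) \/ (~~~p3 \/ p1))) /\ p4) = min(0.7, 0.7) = 0.7
(p3 \/ p3) = max(0.68, 0.68) = 0.68
(((p4 /\ ((p4 -> (p1 \/ p4)) \/ (~~~p3 \/ p1))) /\ p4) /\ (p3 \/ p3)) = min(0.7, 0.68) = 0.68
~(((p4 /\ ((p4 -> (p1 \/ p4)) \/ (~~~p3 \/ p1))) /\ p4) /\ (p3 \/ p3)): Gödel ¬ of 0.68 = 0 (operand ≠ 0)
(~(((p4 /\ ((p4 -> (p1 \/ p4)) \/ (~~~p3 \/ p1))) /\ p4) /\ (p3 \/ p3)) \/ p2) = max(0, 0.81) = 0.81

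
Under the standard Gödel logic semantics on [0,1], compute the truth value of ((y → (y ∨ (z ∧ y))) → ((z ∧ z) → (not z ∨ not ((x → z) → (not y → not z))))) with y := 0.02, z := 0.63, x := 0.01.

0.00

(z ∧ y) = min(0.63, 0.02) = 0.02
(y ∨ (z ∧ y)) = max(0.02, 0.02) = 0.02
(y → (y ∨ (z ∧ y))): 0.02 ≤ 0.02, so result = 1
(z ∧ z) = min(0.63, 0.63) = 0.63
not z: Gödel ¬ of 0.63 = 0 (operand ≠ 0)
(x → z): 0.01 ≤ 0.63, so result = 1
not y: Gödel ¬ of 0.02 = 0 (operand ≠ 0)
not z: Gödel ¬ of 0.63 = 0 (operand ≠ 0)
(not y → not z): 0 ≤ 0, so result = 1
((x → z) → (not y → not z)): 1 ≤ 1, so result = 1
not ((x → z) → (not y → not z)): Gödel ¬ of 1 = 0 (operand ≠ 0)
(not z ∨ not ((x → z) → (not y → not z))) = max(0, 0) = 0
((z ∧ z) → (not z ∨ not ((x → z) → (not y → not z)))): 0.63 > 0, so result = 0
((y → (y ∨ (z ∧ y))) → ((z ∧ z) → (not z ∨ not ((x → z) → (not y → not z))))): 1 > 0, so result = 0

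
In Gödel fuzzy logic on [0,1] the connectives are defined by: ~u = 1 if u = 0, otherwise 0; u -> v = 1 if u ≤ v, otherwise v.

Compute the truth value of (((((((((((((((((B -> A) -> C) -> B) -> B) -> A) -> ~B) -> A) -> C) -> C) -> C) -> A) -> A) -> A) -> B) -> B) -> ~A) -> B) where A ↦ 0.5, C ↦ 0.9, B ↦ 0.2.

1.00

(B -> A): 0.2 ≤ 0.5, so result = 1
((B -> A) -> C): 1 > 0.9, so result = 0.9
(((B -> A) -> C) -> B): 0.9 > 0.2, so result = 0.2
((((B -> A) -> C) -> B) -> B): 0.2 ≤ 0.2, so result = 1
(((((B -> A) -> C) -> B) -> B) -> A): 1 > 0.5, so result = 0.5
~B: Gödel ¬ of 0.2 = 0 (operand ≠ 0)
((((((B -> A) -> C) -> B) -> B) -> A) -> ~B): 0.5 > 0, so result = 0
(((((((B -> A) -> C) -> B) -> B) -> A) -> ~B) -> A): 0 ≤ 0.5, so result = 1
((((((((B -> A) -> C) -> B) -> B) -> A) -> ~B) -> A) -> C): 1 > 0.9, so result = 0.9
(((((((((B -> A) -> C) -> B) -> B) -> A) -> ~B) -> A) -> C) -> C): 0.9 ≤ 0.9, so result = 1
((((((((((B -> A) -> C) -> B) -> B) -> A) -> ~B) -> A) -> C) -> C) -> C): 1 > 0.9, so result = 0.9
(((((((((((B -> A) -> C) -> B) -> B) -> A) -> ~B) -> A) -> C) -> C) -> C) -> A): 0.9 > 0.5, so result = 0.5
((((((((((((B -> A) -> C) -> B) -> B) -> A) -> ~B) -> A) -> C) -> C) -> C) -> A) -> A): 0.5 ≤ 0.5, so result = 1
(((((((((((((B -> A) -> C) -> B) -> B) -> A) -> ~B) -> A) -> C) -> C) -> C) -> A) -> A) -> A): 1 > 0.5, so result = 0.5
((((((((((((((B -> A) -> C) -> B) -> B) -> A) -> ~B) -> A) -> C) -> C) -> C) -> A) -> A) -> A) -> B): 0.5 > 0.2, so result = 0.2
(((((((((((((((B -> A) -> C) -> B) -> B) -> A) -> ~B) -> A) -> C) -> C) -> C) -> A) -> A) -> A) -> B) -> B): 0.2 ≤ 0.2, so result = 1
~A: Gödel ¬ of 0.5 = 0 (operand ≠ 0)
((((((((((((((((B -> A) -> C) -> B) -> B) -> A) -> ~B) -> A) -> C) -> C) -> C) -> A) -> A) -> A) -> B) -> B) -> ~A): 1 > 0, so result = 0
(((((((((((((((((B -> A) -> C) -> B) -> B) -> A) -> ~B) -> A) -> C) -> C) -> C) -> A) -> A) -> A) -> B) -> B) -> ~A) -> B): 0 ≤ 0.2, so result = 1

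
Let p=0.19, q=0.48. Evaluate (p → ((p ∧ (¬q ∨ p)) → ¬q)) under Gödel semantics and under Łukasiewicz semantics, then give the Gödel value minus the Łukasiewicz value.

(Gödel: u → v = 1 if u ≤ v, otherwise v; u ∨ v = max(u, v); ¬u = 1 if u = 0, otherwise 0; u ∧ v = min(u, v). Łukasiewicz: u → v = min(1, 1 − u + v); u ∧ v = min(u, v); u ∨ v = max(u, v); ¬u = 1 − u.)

Gödel evaluation:
  ¬q: Gödel ¬ of 0.48 = 0 (operand ≠ 0)
  (¬q ∨ p) = max(0, 0.19) = 0.19
  (p ∧ (¬q ∨ p)) = min(0.19, 0.19) = 0.19
  ¬q: Gödel ¬ of 0.48 = 0 (operand ≠ 0)
  ((p ∧ (¬q ∨ p)) → ¬q): 0.19 > 0, so result = 0
  (p → ((p ∧ (¬q ∨ p)) → ¬q)): 0.19 > 0, so result = 0
  Gödel value = 0
Łukasiewicz evaluation:
  ¬q: Łukasiewicz ¬ gives 1 − 0.48 = 0.52
  (¬q ∨ p) = max(0.52, 0.19) = 0.52
  (p ∧ (¬q ∨ p)) = min(0.19, 0.52) = 0.19
  ¬q: Łukasiewicz ¬ gives 1 − 0.48 = 0.52
  ((p ∧ (¬q ∨ p)) → ¬q): min(1, 1 − 0.19 + 0.52) = 1
  (p → ((p ∧ (¬q ∨ p)) → ¬q)): min(1, 1 − 0.19 + 1) = 1
  Łukasiewicz value = 1
Difference: 0 − 1 = -1.00

-1.00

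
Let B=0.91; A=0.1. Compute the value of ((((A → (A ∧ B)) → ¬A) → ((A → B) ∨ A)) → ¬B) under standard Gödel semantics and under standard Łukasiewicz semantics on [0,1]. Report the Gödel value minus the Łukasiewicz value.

Gödel evaluation:
  (A ∧ B) = min(0.1, 0.91) = 0.1
  (A → (A ∧ B)): 0.1 ≤ 0.1, so result = 1
  ¬A: Gödel ¬ of 0.1 = 0 (operand ≠ 0)
  ((A → (A ∧ B)) → ¬A): 1 > 0, so result = 0
  (A → B): 0.1 ≤ 0.91, so result = 1
  ((A → B) ∨ A) = max(1, 0.1) = 1
  (((A → (A ∧ B)) → ¬A) → ((A → B) ∨ A)): 0 ≤ 1, so result = 1
  ¬B: Gödel ¬ of 0.91 = 0 (operand ≠ 0)
  ((((A → (A ∧ B)) → ¬A) → ((A → B) ∨ A)) → ¬B): 1 > 0, so result = 0
  Gödel value = 0
Łukasiewicz evaluation:
  (A ∧ B) = min(0.1, 0.91) = 0.1
  (A → (A ∧ B)): min(1, 1 − 0.1 + 0.1) = 1
  ¬A: Łukasiewicz ¬ gives 1 − 0.1 = 0.9
  ((A → (A ∧ B)) → ¬A): min(1, 1 − 1 + 0.9) = 0.9
  (A → B): min(1, 1 − 0.1 + 0.91) = 1
  ((A → B) ∨ A) = max(1, 0.1) = 1
  (((A → (A ∧ B)) → ¬A) → ((A → B) ∨ A)): min(1, 1 − 0.9 + 1) = 1
  ¬B: Łukasiewicz ¬ gives 1 − 0.91 = 0.09
  ((((A → (A ∧ B)) → ¬A) → ((A → B) ∨ A)) → ¬B): min(1, 1 − 1 + 0.09) = 0.09
  Łukasiewicz value = 0.09
Difference: 0 − 0.09 = -0.09

-0.09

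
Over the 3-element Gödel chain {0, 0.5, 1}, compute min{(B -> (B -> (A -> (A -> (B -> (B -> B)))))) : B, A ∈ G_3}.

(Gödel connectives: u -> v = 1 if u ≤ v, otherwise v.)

Every assignment gives 1. For instance at B = 0, A = 0:
  (B -> B): 0 ≤ 0, so result = 1
  (B -> (B -> B)): 0 ≤ 1, so result = 1
  (A -> (B -> (B -> B))): 0 ≤ 1, so result = 1
  (A -> (A -> (B -> (B -> B)))): 0 ≤ 1, so result = 1
  (B -> (A -> (A -> (B -> (B -> B))))): 0 ≤ 1, so result = 1
  (B -> (B -> (A -> (A -> (B -> (B -> B)))))): 0 ≤ 1, so result = 1
All 9 assignments give value 1 — the formula is a G_3-tautology.

1.00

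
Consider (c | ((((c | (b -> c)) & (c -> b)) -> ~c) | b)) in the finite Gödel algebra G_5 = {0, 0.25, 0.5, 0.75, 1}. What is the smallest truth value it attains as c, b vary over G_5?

0.25

The minimum is attained at c = 0.25, b = 0.25:
  (b -> c): 0.25 ≤ 0.25, so result = 1
  (c | (b -> c)) = max(0.25, 1) = 1
  (c -> b): 0.25 ≤ 0.25, so result = 1
  ((c | (b -> c)) & (c -> b)) = min(1, 1) = 1
  ~c: Gödel ¬ of 0.25 = 0 (operand ≠ 0)
  (((c | (b -> c)) & (c -> b)) -> ~c): 1 > 0, so result = 0
  ((((c | (b -> c)) & (c -> b)) -> ~c) | b) = max(0, 0.25) = 0.25
  (c | ((((c | (b -> c)) & (c -> b)) -> ~c) | b)) = max(0.25, 0.25) = 0.25
Checking all 25 assignments confirms none give a value below 0.25.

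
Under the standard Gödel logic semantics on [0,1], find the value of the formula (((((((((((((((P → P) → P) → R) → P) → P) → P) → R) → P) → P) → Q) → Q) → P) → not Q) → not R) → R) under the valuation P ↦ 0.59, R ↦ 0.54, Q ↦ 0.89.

0.54

(P → P): 0.59 ≤ 0.59, so result = 1
((P → P) → P): 1 > 0.59, so result = 0.59
(((P → P) → P) → R): 0.59 > 0.54, so result = 0.54
((((P → P) → P) → R) → P): 0.54 ≤ 0.59, so result = 1
(((((P → P) → P) → R) → P) → P): 1 > 0.59, so result = 0.59
((((((P → P) → P) → R) → P) → P) → P): 0.59 ≤ 0.59, so result = 1
(((((((P → P) → P) → R) → P) → P) → P) → R): 1 > 0.54, so result = 0.54
((((((((P → P) → P) → R) → P) → P) → P) → R) → P): 0.54 ≤ 0.59, so result = 1
(((((((((P → P) → P) → R) → P) → P) → P) → R) → P) → P): 1 > 0.59, so result = 0.59
((((((((((P → P) → P) → R) → P) → P) → P) → R) → P) → P) → Q): 0.59 ≤ 0.89, so result = 1
(((((((((((P → P) → P) → R) → P) → P) → P) → R) → P) → P) → Q) → Q): 1 > 0.89, so result = 0.89
((((((((((((P → P) → P) → R) → P) → P) → P) → R) → P) → P) → Q) → Q) → P): 0.89 > 0.59, so result = 0.59
not Q: Gödel ¬ of 0.89 = 0 (operand ≠ 0)
(((((((((((((P → P) → P) → R) → P) → P) → P) → R) → P) → P) → Q) → Q) → P) → not Q): 0.59 > 0, so result = 0
not R: Gödel ¬ of 0.54 = 0 (operand ≠ 0)
((((((((((((((P → P) → P) → R) → P) → P) → P) → R) → P) → P) → Q) → Q) → P) → not Q) → not R): 0 ≤ 0, so result = 1
(((((((((((((((P → P) → P) → R) → P) → P) → P) → R) → P) → P) → Q) → Q) → P) → not Q) → not R) → R): 1 > 0.54, so result = 0.54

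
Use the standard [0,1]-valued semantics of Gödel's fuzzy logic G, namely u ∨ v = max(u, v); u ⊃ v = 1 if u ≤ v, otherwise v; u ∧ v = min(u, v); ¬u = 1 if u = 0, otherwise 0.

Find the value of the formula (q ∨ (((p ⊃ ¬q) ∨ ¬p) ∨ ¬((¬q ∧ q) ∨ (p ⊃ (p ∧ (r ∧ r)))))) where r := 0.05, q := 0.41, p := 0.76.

0.41

¬q: Gödel ¬ of 0.41 = 0 (operand ≠ 0)
(p ⊃ ¬q): 0.76 > 0, so result = 0
¬p: Gödel ¬ of 0.76 = 0 (operand ≠ 0)
((p ⊃ ¬q) ∨ ¬p) = max(0, 0) = 0
¬q: Gödel ¬ of 0.41 = 0 (operand ≠ 0)
(¬q ∧ q) = min(0, 0.41) = 0
(r ∧ r) = min(0.05, 0.05) = 0.05
(p ∧ (r ∧ r)) = min(0.76, 0.05) = 0.05
(p ⊃ (p ∧ (r ∧ r))): 0.76 > 0.05, so result = 0.05
((¬q ∧ q) ∨ (p ⊃ (p ∧ (r ∧ r)))) = max(0, 0.05) = 0.05
¬((¬q ∧ q) ∨ (p ⊃ (p ∧ (r ∧ r)))): Gödel ¬ of 0.05 = 0 (operand ≠ 0)
(((p ⊃ ¬q) ∨ ¬p) ∨ ¬((¬q ∧ q) ∨ (p ⊃ (p ∧ (r ∧ r))))) = max(0, 0) = 0
(q ∨ (((p ⊃ ¬q) ∨ ¬p) ∨ ¬((¬q ∧ q) ∨ (p ⊃ (p ∧ (r ∧ r)))))) = max(0.41, 0) = 0.41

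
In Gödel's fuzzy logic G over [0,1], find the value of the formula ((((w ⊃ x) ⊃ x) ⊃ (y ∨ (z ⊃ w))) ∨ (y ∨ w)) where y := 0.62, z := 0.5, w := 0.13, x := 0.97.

(w ⊃ x): 0.13 ≤ 0.97, so result = 1
((w ⊃ x) ⊃ x): 1 > 0.97, so result = 0.97
(z ⊃ w): 0.5 > 0.13, so result = 0.13
(y ∨ (z ⊃ w)) = max(0.62, 0.13) = 0.62
(((w ⊃ x) ⊃ x) ⊃ (y ∨ (z ⊃ w))): 0.97 > 0.62, so result = 0.62
(y ∨ w) = max(0.62, 0.13) = 0.62
((((w ⊃ x) ⊃ x) ⊃ (y ∨ (z ⊃ w))) ∨ (y ∨ w)) = max(0.62, 0.62) = 0.62

0.62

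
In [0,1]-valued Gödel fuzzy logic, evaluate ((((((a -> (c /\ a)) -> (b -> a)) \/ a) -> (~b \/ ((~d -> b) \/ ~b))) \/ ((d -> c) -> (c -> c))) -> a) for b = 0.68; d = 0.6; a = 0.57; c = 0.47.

(c /\ a) = min(0.47, 0.57) = 0.47
(a -> (c /\ a)): 0.57 > 0.47, so result = 0.47
(b -> a): 0.68 > 0.57, so result = 0.57
((a -> (c /\ a)) -> (b -> a)): 0.47 ≤ 0.57, so result = 1
(((a -> (c /\ a)) -> (b -> a)) \/ a) = max(1, 0.57) = 1
~b: Gödel ¬ of 0.68 = 0 (operand ≠ 0)
~d: Gödel ¬ of 0.6 = 0 (operand ≠ 0)
(~d -> b): 0 ≤ 0.68, so result = 1
~b: Gödel ¬ of 0.68 = 0 (operand ≠ 0)
((~d -> b) \/ ~b) = max(1, 0) = 1
(~b \/ ((~d -> b) \/ ~b)) = max(0, 1) = 1
((((a -> (c /\ a)) -> (b -> a)) \/ a) -> (~b \/ ((~d -> b) \/ ~b))): 1 ≤ 1, so result = 1
(d -> c): 0.6 > 0.47, so result = 0.47
(c -> c): 0.47 ≤ 0.47, so result = 1
((d -> c) -> (c -> c)): 0.47 ≤ 1, so result = 1
(((((a -> (c /\ a)) -> (b -> a)) \/ a) -> (~b \/ ((~d -> b) \/ ~b))) \/ ((d -> c) -> (c -> c))) = max(1, 1) = 1
((((((a -> (c /\ a)) -> (b -> a)) \/ a) -> (~b \/ ((~d -> b) \/ ~b))) \/ ((d -> c) -> (c -> c))) -> a): 1 > 0.57, so result = 0.57

0.57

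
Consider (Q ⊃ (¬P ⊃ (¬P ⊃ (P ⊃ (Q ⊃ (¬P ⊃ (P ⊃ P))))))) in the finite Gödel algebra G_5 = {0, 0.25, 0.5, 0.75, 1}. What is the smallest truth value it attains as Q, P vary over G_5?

1.00

Every assignment gives 1. For instance at Q = 0, P = 0:
  ¬P: Gödel ¬ of 0 = 1 (operand is 0)
  ¬P: Gödel ¬ of 0 = 1 (operand is 0)
  ¬P: Gödel ¬ of 0 = 1 (operand is 0)
  (P ⊃ P): 0 ≤ 0, so result = 1
  (¬P ⊃ (P ⊃ P)): 1 ≤ 1, so result = 1
  (Q ⊃ (¬P ⊃ (P ⊃ P))): 0 ≤ 1, so result = 1
  (P ⊃ (Q ⊃ (¬P ⊃ (P ⊃ P)))): 0 ≤ 1, so result = 1
  (¬P ⊃ (P ⊃ (Q ⊃ (¬P ⊃ (P ⊃ P))))): 1 ≤ 1, so result = 1
  (¬P ⊃ (¬P ⊃ (P ⊃ (Q ⊃ (¬P ⊃ (P ⊃ P)))))): 1 ≤ 1, so result = 1
  (Q ⊃ (¬P ⊃ (¬P ⊃ (P ⊃ (Q ⊃ (¬P ⊃ (P ⊃ P))))))): 0 ≤ 1, so result = 1
All 25 assignments give value 1 — the formula is a G_5-tautology.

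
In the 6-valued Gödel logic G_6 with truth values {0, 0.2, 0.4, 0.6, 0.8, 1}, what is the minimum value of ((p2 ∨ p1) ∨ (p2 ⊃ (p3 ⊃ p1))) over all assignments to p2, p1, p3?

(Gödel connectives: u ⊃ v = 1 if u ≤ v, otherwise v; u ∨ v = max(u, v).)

0.20

The minimum is attained at p2 = 0.2, p1 = 0, p3 = 0.2:
  (p2 ∨ p1) = max(0.2, 0) = 0.2
  (p3 ⊃ p1): 0.2 > 0, so result = 0
  (p2 ⊃ (p3 ⊃ p1)): 0.2 > 0, so result = 0
  ((p2 ∨ p1) ∨ (p2 ⊃ (p3 ⊃ p1))) = max(0.2, 0) = 0.2
Checking all 216 assignments confirms none give a value below 0.20.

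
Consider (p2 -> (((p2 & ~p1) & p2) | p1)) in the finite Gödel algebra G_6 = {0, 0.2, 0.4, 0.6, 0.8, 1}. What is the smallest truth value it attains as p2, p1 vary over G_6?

0.20

The minimum is attained at p2 = 0.4, p1 = 0.2:
  ~p1: Gödel ¬ of 0.2 = 0 (operand ≠ 0)
  (p2 & ~p1) = min(0.4, 0) = 0
  ((p2 & ~p1) & p2) = min(0, 0.4) = 0
  (((p2 & ~p1) & p2) | p1) = max(0, 0.2) = 0.2
  (p2 -> (((p2 & ~p1) & p2) | p1)): 0.4 > 0.2, so result = 0.2
Checking all 36 assignments confirms none give a value below 0.20.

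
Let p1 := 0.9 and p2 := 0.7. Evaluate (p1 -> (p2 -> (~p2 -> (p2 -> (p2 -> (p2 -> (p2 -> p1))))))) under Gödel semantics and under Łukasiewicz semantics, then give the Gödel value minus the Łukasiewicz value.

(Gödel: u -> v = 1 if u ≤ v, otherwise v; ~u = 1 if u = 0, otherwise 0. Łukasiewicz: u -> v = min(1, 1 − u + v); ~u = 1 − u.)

Gödel evaluation:
  ~p2: Gödel ¬ of 0.7 = 0 (operand ≠ 0)
  (p2 -> p1): 0.7 ≤ 0.9, so result = 1
  (p2 -> (p2 -> p1)): 0.7 ≤ 1, so result = 1
  (p2 -> (p2 -> (p2 -> p1))): 0.7 ≤ 1, so result = 1
  (p2 -> (p2 -> (p2 -> (p2 -> p1)))): 0.7 ≤ 1, so result = 1
  (~p2 -> (p2 -> (p2 -> (p2 -> (p2 -> p1))))): 0 ≤ 1, so result = 1
  (p2 -> (~p2 -> (p2 -> (p2 -> (p2 -> (p2 -> p1)))))): 0.7 ≤ 1, so result = 1
  (p1 -> (p2 -> (~p2 -> (p2 -> (p2 -> (p2 -> (p2 -> p1))))))): 0.9 ≤ 1, so result = 1
  Gödel value = 1
Łukasiewicz evaluation:
  ~p2: Łukasiewicz ¬ gives 1 − 0.7 = 0.3
  (p2 -> p1): min(1, 1 − 0.7 + 0.9) = 1
  (p2 -> (p2 -> p1)): min(1, 1 − 0.7 + 1) = 1
  (p2 -> (p2 -> (p2 -> p1))): min(1, 1 − 0.7 + 1) = 1
  (p2 -> (p2 -> (p2 -> (p2 -> p1)))): min(1, 1 − 0.7 + 1) = 1
  (~p2 -> (p2 -> (p2 -> (p2 -> (p2 -> p1))))): min(1, 1 − 0.3 + 1) = 1
  (p2 -> (~p2 -> (p2 -> (p2 -> (p2 -> (p2 -> p1)))))): min(1, 1 − 0.7 + 1) = 1
  (p1 -> (p2 -> (~p2 -> (p2 -> (p2 -> (p2 -> (p2 -> p1))))))): min(1, 1 − 0.9 + 1) = 1
  Łukasiewicz value = 1
Difference: 1 − 1 = 0.00

0.00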